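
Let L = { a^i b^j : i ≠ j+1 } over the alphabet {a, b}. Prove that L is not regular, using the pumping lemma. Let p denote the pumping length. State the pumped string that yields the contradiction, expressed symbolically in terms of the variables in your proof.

Toward a contradiction, assume L is regular with pumping length p.
Choose w = a^p b^{p+p!-1}. Since p ≠ (p+p!-1)+1 = p+p!, w ∈ L; and |w| ≥ p.
Write w = xyz as guaranteed by the lemma, with |xy| ≤ p and y is nonempty.
The first p characters of w are a's, so xy (and hence y) consists only of a's. Write y = a^k, 1 ≤ k ≤ p.
Since 1 ≤ k ≤ p, k divides p!; set t = 1 + p!/k. Then xy^t z has p + (p!/k)·k = p + p! copies of a. Now the a-count is p+p! and (b-count)+1 = (p+p!-1)+1 = p+p!, so i ≠ j+1 fails. So xy^t z = a^{p+p!} b^{p+p!-1} ∉ L.
This contradicts the pumping lemma, so L is not regular.

a^{p+p!} b^{p+p!-1}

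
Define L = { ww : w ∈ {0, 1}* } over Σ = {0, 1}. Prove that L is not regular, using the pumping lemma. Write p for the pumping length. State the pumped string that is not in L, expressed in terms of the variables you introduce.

0^{p+k} 1^p 0^p 1^p

Suppose for contradiction that L is regular, and let p be the pumping length.
Take w = 0^p 1^p 0^p 1^p = uu where u = 0^p1^p; then w ∈ L and |w| = 4p ≥ p.
Write w = xyz as guaranteed by the lemma, with |xy| ≤ p and y is nonempty.
The first p characters of w are 0's, so xy (and hence y) consists only of 0's. Write y = 0^k, 1 ≤ k ≤ p.
Pump with i = 2: xy^2z = 0^{p+k} 1^p 0^p 1^p, of length 4p+k. Suppose this equals vv. The string starts with 0 and ends with 1, so v does too; thus the boundary between the two copies of v is a 1→0 transition. There is exactly one such transition, at position 2p+k, so |v| = 2p+k and |vv| = 4p+2k ≠ 4p+k since k ≥ 1. So xy^2z ∉ L.
This contradicts the pumping lemma, so L is not regular.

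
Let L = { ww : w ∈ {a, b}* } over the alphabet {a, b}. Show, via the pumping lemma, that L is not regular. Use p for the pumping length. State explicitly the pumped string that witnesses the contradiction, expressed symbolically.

Assume L is regular; let p be its pumping constant.
Take w = a^p b^p a^p b^p = uu where u = a^pb^p; then w ∈ L and |w| = 4p ≥ p.
The pumping lemma gives a decomposition w = xyz where |xy| ≤ p and |y| > 0.
Since the first p symbols of w are all a's and |xy| ≤ p, y lies entirely in the leading a-block: y = a^k for some k with 1 ≤ k ≤ p.
Pump with i = 2: xy^2z = a^{p+k} b^p a^p b^p, of length 4p+k. Suppose this equals vv. The string starts with a and ends with b, so v does too; thus the boundary between the two copies of v is a b→a transition. There is exactly one such transition, at position 2p+k, so |v| = 2p+k and |vv| = 4p+2k ≠ 4p+k since k ≥ 1. So xy^2z ∉ L.
Contradiction. Therefore L is not regular.

a^{p+k} b^p a^p b^p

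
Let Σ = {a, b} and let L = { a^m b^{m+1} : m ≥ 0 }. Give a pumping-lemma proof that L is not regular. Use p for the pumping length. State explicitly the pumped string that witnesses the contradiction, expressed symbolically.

a^{p+k} b^{p+1}

Assume L is regular; let p be its pumping constant.
Take w = a^p b^{p+1}. Then w ∈ L and |w| = 2p+1 ≥ p.
By the pumping lemma, w = xyz with |xy| ≤ p and |y| ≥ 1.
The first p characters of w are a's, so xy (and hence y) consists only of a's. Write y = a^k, 1 ≤ k ≤ p.
Pump with i = 2: xy^2z = a^{p+k} b^{p+1}. For this to lie in L we would need p+1 = (p+k)+1, which forces k = 0. But k ≥ 1, so xy^2z ∉ L.
This contradicts the pumping lemma, so L is not regular.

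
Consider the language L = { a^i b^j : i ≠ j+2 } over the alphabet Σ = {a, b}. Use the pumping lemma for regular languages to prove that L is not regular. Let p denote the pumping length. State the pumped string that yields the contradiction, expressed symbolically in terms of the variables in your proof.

a^{p+p!} b^{p+p!-2}

Assume L is regular; let p be its pumping constant.
Choose w = a^p b^{p+p!-2}. Since p ≠ (p+p!-2)+2 = p+p!, w ∈ L; and |w| ≥ p.
By the pumping lemma, w = xyz with |xy| ≤ p and y is nonempty.
Because |xy| ≤ p and w begins with p copies of a, we have y = a^k with 1 ≤ k ≤ p.
Since 1 ≤ k ≤ p, k divides p!; set t = 1 + p!/k. Then xy^t z has p + (p!/k)·k = p + p! copies of a. Now the a-count is p+p! and (b-count)+2 = (p+p!-2)+2 = p+p!, so i ≠ j+2 fails. So xy^t z = a^{p+p!} b^{p+p!-2} ∉ L.
This contradicts the pumping lemma, so L is not regular.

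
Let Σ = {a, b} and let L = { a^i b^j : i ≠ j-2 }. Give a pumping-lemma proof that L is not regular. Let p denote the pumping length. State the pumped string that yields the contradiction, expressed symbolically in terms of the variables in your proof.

Assume L is regular. Let p be the pumping length given by the pumping lemma.
Choose w = a^p b^{p+p!+2}. Since p ≠ (p+p!+2)-2 = p+p!, w ∈ L; and |w| ≥ p.
Write w = xyz as guaranteed by the lemma, with |xy| ≤ p and y is nonempty.
The first p characters of w are a's, so xy (and hence y) consists only of a's. Write y = a^k, 1 ≤ k ≤ p.
Since 1 ≤ k ≤ p, k divides p!; set t = 1 + p!/k. Then xy^t z has p + (p!/k)·k = p + p! copies of a. Now the a-count is p+p! and (b-count)-2 = (p+p!+2)-2 = p+p!, so i ≠ j-2 fails. So xy^t z = a^{p+p!} b^{p+p!+2} ∉ L.
Contradiction. Therefore L is not regular.

a^{p+p!} b^{p+p!+2}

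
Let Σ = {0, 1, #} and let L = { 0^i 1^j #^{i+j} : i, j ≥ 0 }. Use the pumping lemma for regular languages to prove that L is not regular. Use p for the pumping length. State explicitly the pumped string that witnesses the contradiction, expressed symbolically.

0^{p+k} 1^p #^{2p}

Suppose for contradiction that L is regular, and let p be the pumping length.
Take w = 0^p 1^p #^{2p} ∈ L (with i=j=p, i+j=2p), |w| = 4p ≥ p.
Write w = xyz as guaranteed by the lemma, with |xy| ≤ p and |y| > 0.
The first p characters of w are 0's, so xy (and hence y) consists only of 0's. Write y = 0^k, 1 ≤ k ≤ p.
Consider xy^2z = 0^{p+k} 1^p #^{2p}. Now the 0- and 1-counts sum to 2p+k, but the #-count is 2p ≠ 2p+k. So xy^2z ∉ L.
This is a contradiction; hence L is not regular.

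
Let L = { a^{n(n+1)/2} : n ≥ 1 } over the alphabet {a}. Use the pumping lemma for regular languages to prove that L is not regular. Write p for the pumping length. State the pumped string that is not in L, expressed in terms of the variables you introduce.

a^{p(p+1)/2+k}

Toward a contradiction, assume L is regular with pumping length p.
Take w = a^{p(p+1)/2} ∈ L with |w| = p(p+1)/2 ≥ p.
By the pumping lemma, w = xyz with |xy| ≤ p and |y| > 0.
Then y = a^k for some k with 1 ≤ k ≤ p.
Pump with i = 2: xy^2z = a^{p(p+1)/2+k}. Since 1 ≤ k ≤ p, p(p+1)/2 < p(p+1)/2+k ≤ p(p+1)/2+p < (p+1)(p+2)/2, so p(p+1)/2+k is strictly between consecutive triangular numbers. So xy^2z ∉ L.
Contradiction. Therefore L is not regular.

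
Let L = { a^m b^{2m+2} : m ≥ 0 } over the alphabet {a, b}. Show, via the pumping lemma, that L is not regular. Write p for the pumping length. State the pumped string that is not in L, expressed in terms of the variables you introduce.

a^{p+k} b^{2p+2}

Assume L is regular. Let p be the pumping length given by the pumping lemma.
Take w = a^p b^{2p+2}. Then w ∈ L and |w| = 3p+2 ≥ p.
Write w = xyz as guaranteed by the lemma, with |xy| ≤ p and |y| > 0.
Because |xy| ≤ p and w begins with p copies of a, we have y = a^k with 1 ≤ k ≤ p.
Pump with i = 2: xy^2z = a^{p+k} b^{2p+2}. For this to lie in L we would need 2p+2 = 2(p+k)+2, which forces k = 0. But k ≥ 1, so xy^2z ∉ L.
This contradicts the pumping lemma, so L is not regular.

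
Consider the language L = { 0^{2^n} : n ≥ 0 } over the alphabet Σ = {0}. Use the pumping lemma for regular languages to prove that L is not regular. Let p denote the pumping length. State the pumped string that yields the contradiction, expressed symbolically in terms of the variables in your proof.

0^{2^p+k}

Assume L is regular. Let p be the pumping length given by the pumping lemma.
Take w = 0^{2^p} ∈ L with |w| = 2^p ≥ p.
The pumping lemma gives a decomposition w = xyz where |xy| ≤ p and y is nonempty.
Then y = 0^k for some k with 1 ≤ k ≤ p.
Pump with i = 2: xy^2z = 0^{2^p+k}. Since 1 ≤ k ≤ p < 2^p, we have 2^p < 2^p+k < 2^{p+1}, so 2^p+k is not a power of 2. So xy^2z ∉ L.
This contradicts the pumping lemma, so L is not regular.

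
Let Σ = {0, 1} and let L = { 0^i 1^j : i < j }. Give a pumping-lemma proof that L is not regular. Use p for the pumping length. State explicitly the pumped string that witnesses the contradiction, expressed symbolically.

Toward a contradiction, assume L is regular with pumping length p.
Choose w = 0^p 1^{p+1} ∈ L, with |w| = 2p+1 ≥ p.
The pumping lemma gives a decomposition w = xyz where |xy| ≤ p and y is nonempty.
Since the first p symbols of w are all 0's and |xy| ≤ p, y lies entirely in the leading 0-block: y = 0^k for some k with 1 ≤ k ≤ p.
Consider xy^2z = 0^{p+k} 1^{p+1}. Since k ≥ 1, the 0-count p+k is at least p+1, so i < j fails; thus xy^2z ∉ L.
Contradiction. Therefore L is not regular.

0^{p+k} 1^{p+1}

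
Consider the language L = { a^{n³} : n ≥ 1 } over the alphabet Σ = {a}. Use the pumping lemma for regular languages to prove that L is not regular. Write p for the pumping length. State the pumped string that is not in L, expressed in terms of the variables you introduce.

Assume L is regular; let p be its pumping constant.
Take w = a^{p³} ∈ L with |w| = p³ ≥ p.
Write w = xyz as guaranteed by the lemma, with |xy| ≤ p and |y| > 0.
Then y = a^k for some k with 1 ≤ k ≤ p.
Pump with i = 2: xy^2z = a^{p³+k}. Since 1 ≤ k ≤ p, p³ < p³+k ≤ p³+p < p³+3p²+3p+1 = (p+1)³, so p³+k is not a perfect cube. So xy^2z ∉ L.
This is a contradiction; hence L is not regular.

a^{p³+k}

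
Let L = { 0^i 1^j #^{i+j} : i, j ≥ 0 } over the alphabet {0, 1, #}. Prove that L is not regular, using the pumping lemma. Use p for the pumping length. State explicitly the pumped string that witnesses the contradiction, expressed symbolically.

Suppose for contradiction that L is regular, and let p be the pumping length.
Take w = 0^p 1^p #^{2p} ∈ L (with i=j=p, i+j=2p), |w| = 4p ≥ p.
The pumping lemma gives a decomposition w = xyz where |xy| ≤ p and y is nonempty.
The first p characters of w are 0's, so xy (and hence y) consists only of 0's. Write y = 0^k, 1 ≤ k ≤ p.
Consider xy^2z = 0^{p+k} 1^p #^{2p}. Now the 0- and 1-counts sum to 2p+k, but the #-count is 2p ≠ 2p+k. So xy^2z ∉ L.
Contradiction. Therefore L is not regular.

0^{p+k} 1^p #^{2p}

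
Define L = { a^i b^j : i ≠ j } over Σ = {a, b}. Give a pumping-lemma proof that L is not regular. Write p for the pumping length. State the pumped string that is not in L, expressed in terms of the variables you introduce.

Assume L is regular; let p be its pumping constant.
Choose w = a^p b^{p+p!}. Since p ≠ p+p!, w ∈ L; and |w| ≥ p.
The pumping lemma gives a decomposition w = xyz where |xy| ≤ p and |y| ≥ 1.
Because |xy| ≤ p and w begins with p copies of a, we have y = a^k with 1 ≤ k ≤ p.
Since 1 ≤ k ≤ p, k divides p!; set t = 1 + p!/k. Then xy^t z has p + (p!/k)·k = p + p! copies of a. Now the a-count equals the b-count, so i ≠ j fails. So xy^t z = a^{p+p!} b^{p+p!} ∉ L.
This contradicts the pumping lemma, so L is not regular.

a^{p+p!} b^{p+p!}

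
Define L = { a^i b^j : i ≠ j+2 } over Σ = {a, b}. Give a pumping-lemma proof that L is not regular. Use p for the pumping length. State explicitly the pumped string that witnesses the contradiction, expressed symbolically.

a^{p+p!} b^{p+p!-2}

Toward a contradiction, assume L is regular with pumping length p.
Choose w = a^p b^{p+p!-2}. Since p ≠ (p+p!-2)+2 = p+p!, w ∈ L; and |w| ≥ p.
The pumping lemma gives a decomposition w = xyz where |xy| ≤ p and y is nonempty.
The first p characters of w are a's, so xy (and hence y) consists only of a's. Write y = a^k, 1 ≤ k ≤ p.
Since 1 ≤ k ≤ p, k divides p!; set t = 1 + p!/k. Then xy^t z has p + (p!/k)·k = p + p! copies of a. Now the a-count is p+p! and (b-count)+2 = (p+p!-2)+2 = p+p!, so i ≠ j+2 fails. So xy^t z = a^{p+p!} b^{p+p!-2} ∉ L.
This is a contradiction; hence L is not regular.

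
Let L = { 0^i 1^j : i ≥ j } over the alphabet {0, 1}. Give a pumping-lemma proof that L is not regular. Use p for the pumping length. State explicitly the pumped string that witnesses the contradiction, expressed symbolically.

0^{p-k} 1^p

Suppose for contradiction that L is regular, and let p be the pumping length.
Choose w = 0^p 1^p ∈ L, with |w| = 2p ≥ p.
The pumping lemma gives a decomposition w = xyz where |xy| ≤ p and |y| ≥ 1.
Since the first p symbols of w are all 0's and |xy| ≤ p, y lies entirely in the leading 0-block: y = 0^k for some k with 1 ≤ k ≤ p.
Consider xy^0z = xz = 0^{p-k} 1^p. Since k ≥ 1, the 0-count p-k is less than p, so i ≥ j fails; thus xz ∉ L.
This is a contradiction; hence L is not regular.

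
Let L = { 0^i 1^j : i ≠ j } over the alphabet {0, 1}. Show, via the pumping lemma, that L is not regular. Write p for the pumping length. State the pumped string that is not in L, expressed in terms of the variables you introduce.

Assume L is regular; let p be its pumping constant.
Choose w = 0^p 1^{p+p!}. Since p ≠ p+p!, w ∈ L; and |w| ≥ p.
The pumping lemma gives a decomposition w = xyz where |xy| ≤ p and |y| > 0.
Because |xy| ≤ p and w begins with p copies of 0, we have y = 0^k with 1 ≤ k ≤ p.
Since 1 ≤ k ≤ p, k divides p!; set t = 1 + p!/k. Then xy^t z has p + (p!/k)·k = p + p! copies of 0. Now the 0-count equals the 1-count, so i ≠ j fails. So xy^t z = 0^{p+p!} 1^{p+p!} ∉ L.
This is a contradiction; hence L is not regular.

0^{p+p!} 1^{p+p!}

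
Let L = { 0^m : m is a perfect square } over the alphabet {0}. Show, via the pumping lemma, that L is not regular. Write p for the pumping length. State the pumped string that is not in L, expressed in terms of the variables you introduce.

0^{p²+k}

Toward a contradiction, assume L is regular with pumping length p.
Take w = 0^{p²} ∈ L with |w| = p² ≥ p.
The pumping lemma gives a decomposition w = xyz where |xy| ≤ p and |y| ≥ 1.
Then y = 0^k for some k with 1 ≤ k ≤ p.
Pump with i = 2: xy^2z = 0^{p²+k}. Since 1 ≤ k ≤ p, p² < p²+k ≤ p²+p < (p+1)², so p²+k lies strictly between consecutive squares and is not a perfect square. So xy^2z ∉ L.
This contradicts the pumping lemma, so L is not regular.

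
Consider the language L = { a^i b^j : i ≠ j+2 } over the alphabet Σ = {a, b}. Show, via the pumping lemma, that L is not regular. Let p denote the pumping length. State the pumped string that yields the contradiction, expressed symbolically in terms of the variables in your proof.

Suppose for contradiction that L is regular, and let p be the pumping length.
Choose w = a^p b^{p+p!-2}. Since p ≠ (p+p!-2)+2 = p+p!, w ∈ L; and |w| ≥ p.
By the pumping lemma, w = xyz with |xy| ≤ p and y is nonempty.
The first p characters of w are a's, so xy (and hence y) consists only of a's. Write y = a^k, 1 ≤ k ≤ p.
Since 1 ≤ k ≤ p, k divides p!; set t = 1 + p!/k. Then xy^t z has p + (p!/k)·k = p + p! copies of a. Now the a-count is p+p! and (b-count)+2 = (p+p!-2)+2 = p+p!, so i ≠ j+2 fails. So xy^t z = a^{p+p!} b^{p+p!-2} ∉ L.
This contradicts the pumping lemma, so L is not regular.

a^{p+p!} b^{p+p!-2}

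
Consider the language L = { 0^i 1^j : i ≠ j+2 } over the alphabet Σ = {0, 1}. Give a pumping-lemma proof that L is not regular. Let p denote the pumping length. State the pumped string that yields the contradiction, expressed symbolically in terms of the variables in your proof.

0^{p+p!} 1^{p+p!-2}

Assume L is regular. Let p be the pumping length given by the pumping lemma.
Choose w = 0^p 1^{p+p!-2}. Since p ≠ (p+p!-2)+2 = p+p!, w ∈ L; and |w| ≥ p.
Write w = xyz as guaranteed by the lemma, with |xy| ≤ p and |y| ≥ 1.
Since the first p symbols of w are all 0's and |xy| ≤ p, y lies entirely in the leading 0-block: y = 0^k for some k with 1 ≤ k ≤ p.
Since 1 ≤ k ≤ p, k divides p!; set t = 1 + p!/k. Then xy^t z has p + (p!/k)·k = p + p! copies of 0. Now the 0-count is p+p! and (1-count)+2 = (p+p!-2)+2 = p+p!, so i ≠ j+2 fails. So xy^t z = 0^{p+p!} 1^{p+p!-2} ∉ L.
Contradiction. Therefore L is not regular.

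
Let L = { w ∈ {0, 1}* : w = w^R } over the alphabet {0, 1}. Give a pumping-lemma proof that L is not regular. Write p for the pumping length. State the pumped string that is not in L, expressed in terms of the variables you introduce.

Suppose for contradiction that L is regular, and let p be the pumping length.
Take w = 0^p 1 0^p, a palindrome of length 2p+1 ≥ p.
The pumping lemma gives a decomposition w = xyz where |xy| ≤ p and y is nonempty.
Since the first p symbols of w are all 0's and |xy| ≤ p, y lies entirely in the leading 0-block: y = 0^k for some k with 1 ≤ k ≤ p.
Pump with i = 2: xy^2z = 0^{p+k} 1 0^p. Its reverse is 0^p 1 0^{p+k}, which differs from xy^2z since k ≥ 1. So xy^2z is not a palindrome and xy^2z ∉ L.
Contradiction. Therefore L is not regular.

0^{p+k} 1 0^p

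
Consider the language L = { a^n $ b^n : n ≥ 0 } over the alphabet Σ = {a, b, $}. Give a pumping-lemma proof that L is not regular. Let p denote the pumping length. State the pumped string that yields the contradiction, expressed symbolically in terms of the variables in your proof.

Suppose for contradiction that L is regular, and let p be the pumping length.
Take w = a^p $ b^p ∈ L with |w| = 2p+1 ≥ p.
Write w = xyz as guaranteed by the lemma, with |xy| ≤ p and |y| > 0.
Since the first p symbols of w are all a's and |xy| ≤ p, y lies entirely in the leading a-block: y = a^k for some k with 1 ≤ k ≤ p.
Pump with i = 2: xy^2z = a^{p+k} $ b^p, which would require p+k = p. But k ≥ 1, so xy^2z ∉ L.
Contradiction. Therefore L is not regular.

a^{p+k} $ b^p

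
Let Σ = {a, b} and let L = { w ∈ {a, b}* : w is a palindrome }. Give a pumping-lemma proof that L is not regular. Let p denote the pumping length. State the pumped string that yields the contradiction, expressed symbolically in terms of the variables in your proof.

a^{p+k} b a^p

Assume L is regular; let p be its pumping constant.
Take w = a^p b a^p, a palindrome of length 2p+1 ≥ p.
The pumping lemma gives a decomposition w = xyz where |xy| ≤ p and |y| ≥ 1.
The first p characters of w are a's, so xy (and hence y) consists only of a's. Write y = a^k, 1 ≤ k ≤ p.
Pump with i = 2: xy^2z = a^{p+k} b a^p. Its reverse is a^p b a^{p+k}, which differs from xy^2z since k ≥ 1. So xy^2z is not a palindrome and xy^2z ∉ L.
This contradicts the pumping lemma, so L is not regular.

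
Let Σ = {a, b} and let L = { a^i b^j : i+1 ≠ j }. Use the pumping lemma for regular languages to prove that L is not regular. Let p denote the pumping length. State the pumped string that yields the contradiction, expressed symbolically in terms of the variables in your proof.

Toward a contradiction, assume L is regular with pumping length p.
Choose w = a^p b^{p+p!+1}. Since p ≠ (p+p!+1)-1 = p+p!, w ∈ L; and |w| ≥ p.
The pumping lemma gives a decomposition w = xyz where |xy| ≤ p and y is nonempty.
Because |xy| ≤ p and w begins with p copies of a, we have y = a^k with 1 ≤ k ≤ p.
Since 1 ≤ k ≤ p, k divides p!; set t = 1 + p!/k. Then xy^t z has p + (p!/k)·k = p + p! copies of a. Now the a-count is p+p! and (b-count)-1 = (p+p!+1)-1 = p+p!, so i+1 ≠ j fails. So xy^t z = a^{p+p!} b^{p+p!+1} ∉ L.
Contradiction. Therefore L is not regular.

a^{p+p!} b^{p+p!+1}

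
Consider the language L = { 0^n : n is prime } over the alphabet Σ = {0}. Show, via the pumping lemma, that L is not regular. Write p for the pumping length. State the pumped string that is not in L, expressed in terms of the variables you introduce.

Suppose for contradiction that L is regular, and let p be the pumping length.
Let q be a prime with q ≥ p+2 (infinitely many primes exist), and take w = 0^q ∈ L with |w| = q ≥ p.
Write w = xyz as guaranteed by the lemma, with |xy| ≤ p and y is nonempty.
Then y = 0^k for some k with 1 ≤ k ≤ p.
Since 1 ≤ k ≤ p, |xz| = q-k. Pump with i = q+1: |xy^{q+1}z| = (q-k)+(q+1)k = q+qk = q(1+k), which is composite (both factors ≥ 2). So xy^{q+1}z = 0^{q(1+k)} ∉ L.
This contradicts the pumping lemma, so L is not regular.

0^{q(1+k)}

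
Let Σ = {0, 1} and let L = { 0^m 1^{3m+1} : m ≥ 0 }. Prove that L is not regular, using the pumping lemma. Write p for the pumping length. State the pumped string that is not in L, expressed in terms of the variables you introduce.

Assume L is regular. Let p be the pumping length given by the pumping lemma.
Take w = 0^p 1^{3p+1}. Then w ∈ L and |w| = 4p+1 ≥ p.
The pumping lemma gives a decomposition w = xyz where |xy| ≤ p and |y| > 0.
The first p characters of w are 0's, so xy (and hence y) consists only of 0's. Write y = 0^k, 1 ≤ k ≤ p.
Pump with i = 2: xy^2z = 0^{p+k} 1^{3p+1}. For this to lie in L we would need 3p+1 = 3(p+k)+1, which forces k = 0. But k ≥ 1, so xy^2z ∉ L.
Contradiction. Therefore L is not regular.

0^{p+k} 1^{3p+1}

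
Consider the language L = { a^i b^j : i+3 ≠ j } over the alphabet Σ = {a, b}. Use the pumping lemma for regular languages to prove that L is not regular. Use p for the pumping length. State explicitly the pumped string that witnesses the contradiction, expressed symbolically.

Toward a contradiction, assume L is regular with pumping length p.
Choose w = a^p b^{p+p!+3}. Since p ≠ (p+p!+3)-3 = p+p!, w ∈ L; and |w| ≥ p.
Write w = xyz as guaranteed by the lemma, with |xy| ≤ p and y is nonempty.
Because |xy| ≤ p and w begins with p copies of a, we have y = a^k with 1 ≤ k ≤ p.
Since 1 ≤ k ≤ p, k divides p!; set t = 1 + p!/k. Then xy^t z has p + (p!/k)·k = p + p! copies of a. Now the a-count is p+p! and (b-count)-3 = (p+p!+3)-3 = p+p!, so i+3 ≠ j fails. So xy^t z = a^{p+p!} b^{p+p!+3} ∉ L.
Contradiction. Therefore L is not regular.

a^{p+p!} b^{p+p!+3}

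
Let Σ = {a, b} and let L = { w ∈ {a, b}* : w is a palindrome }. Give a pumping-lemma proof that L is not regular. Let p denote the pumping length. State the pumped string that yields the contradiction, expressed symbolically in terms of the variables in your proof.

a^{p+k} b a^p

Assume L is regular; let p be its pumping constant.
Take w = a^p b a^p, a palindrome of length 2p+1 ≥ p.
Write w = xyz as guaranteed by the lemma, with |xy| ≤ p and |y| > 0.
The first p characters of w are a's, so xy (and hence y) consists only of a's. Write y = a^k, 1 ≤ k ≤ p.
Pump with i = 2: xy^2z = a^{p+k} b a^p. Its reverse is a^p b a^{p+k}, which differs from xy^2z since k ≥ 1. So xy^2z is not a palindrome and xy^2z ∉ L.
This is a contradiction; hence L is not regular.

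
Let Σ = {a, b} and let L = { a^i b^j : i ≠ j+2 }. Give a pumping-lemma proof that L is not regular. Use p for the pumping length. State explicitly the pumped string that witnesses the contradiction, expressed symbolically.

Assume L is regular; let p be its pumping constant.
Choose w = a^p b^{p+p!-2}. Since p ≠ (p+p!-2)+2 = p+p!, w ∈ L; and |w| ≥ p.
Write w = xyz as guaranteed by the lemma, with |xy| ≤ p and |y| > 0.
The first p characters of w are a's, so xy (and hence y) consists only of a's. Write y = a^k, 1 ≤ k ≤ p.
Since 1 ≤ k ≤ p, k divides p!; set t = 1 + p!/k. Then xy^t z has p + (p!/k)·k = p + p! copies of a. Now the a-count is p+p! and (b-count)+2 = (p+p!-2)+2 = p+p!, so i ≠ j+2 fails. So xy^t z = a^{p+p!} b^{p+p!-2} ∉ L.
Contradiction. Therefore L is not regular.

a^{p+p!} b^{p+p!-2}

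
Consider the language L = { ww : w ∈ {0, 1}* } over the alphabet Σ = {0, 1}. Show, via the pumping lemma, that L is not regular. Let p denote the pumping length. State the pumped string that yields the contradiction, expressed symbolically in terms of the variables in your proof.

0^{p+k} 1^p 0^p 1^p

Toward a contradiction, assume L is regular with pumping length p.
Take w = 0^p 1^p 0^p 1^p = uu where u = 0^p1^p; then w ∈ L and |w| = 4p ≥ p.
Write w = xyz as guaranteed by the lemma, with |xy| ≤ p and |y| > 0.
Because |xy| ≤ p and w begins with p copies of 0, we have y = 0^k with 1 ≤ k ≤ p.
Pump with i = 2: xy^2z = 0^{p+k} 1^p 0^p 1^p, of length 4p+k. Suppose this equals vv. The string starts with 0 and ends with 1, so v does too; thus the boundary between the two copies of v is a 1→0 transition. There is exactly one such transition, at position 2p+k, so |v| = 2p+k and |vv| = 4p+2k ≠ 4p+k since k ≥ 1. So xy^2z ∉ L.
This contradicts the pumping lemma, so L is not regular.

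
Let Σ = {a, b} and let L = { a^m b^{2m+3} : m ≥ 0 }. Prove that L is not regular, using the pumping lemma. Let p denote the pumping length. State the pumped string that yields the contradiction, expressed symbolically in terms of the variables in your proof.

a^{p+k} b^{2p+3}

Suppose for contradiction that L is regular, and let p be the pumping length.
Let w = a^p b^{2p+3} ∈ L; note |w| = 3p+3 ≥ p.
Write w = xyz as guaranteed by the lemma, with |xy| ≤ p and |y| ≥ 1.
Because |xy| ≤ p and w begins with p copies of a, we have y = a^k with 1 ≤ k ≤ p.
Pump with i = 2: xy^2z = a^{p+k} b^{2p+3}. For this to lie in L we would need 2p+3 = 2(p+k)+3, which forces k = 0. But k ≥ 1, so xy^2z ∉ L.
Contradiction. Therefore L is not regular.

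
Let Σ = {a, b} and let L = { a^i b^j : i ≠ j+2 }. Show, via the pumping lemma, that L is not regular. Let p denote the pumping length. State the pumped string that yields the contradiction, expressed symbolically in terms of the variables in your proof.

a^{p+p!} b^{p+p!-2}

Assume L is regular; let p be its pumping constant.
Choose w = a^p b^{p+p!-2}. Since p ≠ (p+p!-2)+2 = p+p!, w ∈ L; and |w| ≥ p.
By the pumping lemma, w = xyz with |xy| ≤ p and y is nonempty.
Because |xy| ≤ p and w begins with p copies of a, we have y = a^k with 1 ≤ k ≤ p.
Since 1 ≤ k ≤ p, k divides p!; set t = 1 + p!/k. Then xy^t z has p + (p!/k)·k = p + p! copies of a. Now the a-count is p+p! and (b-count)+2 = (p+p!-2)+2 = p+p!, so i ≠ j+2 fails. So xy^t z = a^{p+p!} b^{p+p!-2} ∉ L.
This contradicts the pumping lemma, so L is not regular.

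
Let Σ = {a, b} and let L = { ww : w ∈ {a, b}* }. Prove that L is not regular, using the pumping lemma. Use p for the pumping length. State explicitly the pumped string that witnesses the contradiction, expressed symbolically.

a^{p+k} b^p a^p b^p

Assume L is regular; let p be its pumping constant.
Take w = a^p b^p a^p b^p = uu where u = a^pb^p; then w ∈ L and |w| = 4p ≥ p.
The pumping lemma gives a decomposition w = xyz where |xy| ≤ p and y is nonempty.
The first p characters of w are a's, so xy (and hence y) consists only of a's. Write y = a^k, 1 ≤ k ≤ p.
Pump with i = 2: xy^2z = a^{p+k} b^p a^p b^p, of length 4p+k. Suppose this equals vv. The string starts with a and ends with b, so v does too; thus the boundary between the two copies of v is a b→a transition. There is exactly one such transition, at position 2p+k, so |v| = 2p+k and |vv| = 4p+2k ≠ 4p+k since k ≥ 1. So xy^2z ∉ L.
This contradicts the pumping lemma, so L is not regular.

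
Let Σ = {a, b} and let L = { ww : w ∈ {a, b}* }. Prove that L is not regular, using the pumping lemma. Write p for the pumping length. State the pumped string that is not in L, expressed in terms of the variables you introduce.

Suppose for contradiction that L is regular, and let p be the pumping length.
Take w = a^p b^p a^p b^p = uu where u = a^pb^p; then w ∈ L and |w| = 4p ≥ p.
The pumping lemma gives a decomposition w = xyz where |xy| ≤ p and |y| ≥ 1.
The first p characters of w are a's, so xy (and hence y) consists only of a's. Write y = a^k, 1 ≤ k ≤ p.
Pump with i = 2: xy^2z = a^{p+k} b^p a^p b^p, of length 4p+k. Suppose this equals vv. The string starts with a and ends with b, so v does too; thus the boundary between the two copies of v is a b→a transition. There is exactly one such transition, at position 2p+k, so |v| = 2p+k and |vv| = 4p+2k ≠ 4p+k since k ≥ 1. So xy^2z ∉ L.
This is a contradiction; hence L is not regular.

a^{p+k} b^p a^p b^p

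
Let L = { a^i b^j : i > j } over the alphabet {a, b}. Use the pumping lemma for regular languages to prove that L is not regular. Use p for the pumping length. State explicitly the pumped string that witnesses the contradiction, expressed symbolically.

Assume L is regular; let p be its pumping constant.
Choose w = a^{p+1} b^p ∈ L, with |w| = 2p+1 ≥ p.
The pumping lemma gives a decomposition w = xyz where |xy| ≤ p and |y| ≥ 1.
The first p characters of w are a's, so xy (and hence y) consists only of a's. Write y = a^k, 1 ≤ k ≤ p.
Consider xy^0z = xz = a^{p+1-k} b^p. Since k ≥ 1, the a-count p+1-k is at most p, so i > j fails; thus xz ∉ L.
Contradiction. Therefore L is not regular.

a^{p+1-k} b^p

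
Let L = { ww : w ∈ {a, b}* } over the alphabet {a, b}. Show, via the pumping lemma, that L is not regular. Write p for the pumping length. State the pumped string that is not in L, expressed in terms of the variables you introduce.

Suppose for contradiction that L is regular, and let p be the pumping length.
Take w = a^p b^p a^p b^p = uu where u = a^pb^p; then w ∈ L and |w| = 4p ≥ p.
By the pumping lemma, w = xyz with |xy| ≤ p and |y| > 0.
The first p characters of w are a's, so xy (and hence y) consists only of a's. Write y = a^k, 1 ≤ k ≤ p.
Pump with i = 2: xy^2z = a^{p+k} b^p a^p b^p, of length 4p+k. Suppose this equals vv. The string starts with a and ends with b, so v does too; thus the boundary between the two copies of v is a b→a transition. There is exactly one such transition, at position 2p+k, so |v| = 2p+k and |vv| = 4p+2k ≠ 4p+k since k ≥ 1. So xy^2z ∉ L.
Contradiction. Therefore L is not regular.

a^{p+k} b^p a^p b^p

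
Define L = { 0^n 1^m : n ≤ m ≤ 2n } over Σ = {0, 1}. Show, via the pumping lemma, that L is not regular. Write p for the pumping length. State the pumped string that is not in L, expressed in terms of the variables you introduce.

0^{p+k} 1^p

Suppose for contradiction that L is regular, and let p be the pumping length.
Take w = 0^p 1^p ∈ L (since p ≤ p ≤ 2p), with |w| = 2p ≥ p.
The pumping lemma gives a decomposition w = xyz where |xy| ≤ p and |y| ≥ 1.
Since the first p symbols of w are all 0's and |xy| ≤ p, y lies entirely in the leading 0-block: y = 0^k for some k with 1 ≤ k ≤ p.
Pump with i = 2: xy^2z = 0^{p+k} 1^p. Now n = p+k > p = m, so the condition n ≤ m fails. Thus xy^2z ∉ L.
Contradiction. Therefore L is not regular.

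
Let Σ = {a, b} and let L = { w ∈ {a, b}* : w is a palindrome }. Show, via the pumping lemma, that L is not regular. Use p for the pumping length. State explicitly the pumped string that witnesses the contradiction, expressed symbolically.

Assume L is regular. Let p be the pumping length given by the pumping lemma.
Take w = a^p b a^p, a palindrome of length 2p+1 ≥ p.
Write w = xyz as guaranteed by the lemma, with |xy| ≤ p and |y| ≥ 1.
Because |xy| ≤ p and w begins with p copies of a, we have y = a^k with 1 ≤ k ≤ p.
Pump with i = 2: xy^2z = a^{p+k} b a^p. Its reverse is a^p b a^{p+k}, which differs from xy^2z since k ≥ 1. So xy^2z is not a palindrome and xy^2z ∉ L.
This is a contradiction; hence L is not regular.

a^{p+k} b a^p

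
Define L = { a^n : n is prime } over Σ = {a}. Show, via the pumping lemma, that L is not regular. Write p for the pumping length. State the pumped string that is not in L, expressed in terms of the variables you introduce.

a^{q(1+k)}

Assume L is regular. Let p be the pumping length given by the pumping lemma.
Let q be a prime with q ≥ p+2 (infinitely many primes exist), and take w = a^q ∈ L with |w| = q ≥ p.
The pumping lemma gives a decomposition w = xyz where |xy| ≤ p and |y| > 0.
Then y = a^k for some k with 1 ≤ k ≤ p.
Since 1 ≤ k ≤ p, |xz| = q-k. Pump with i = q+1: |xy^{q+1}z| = (q-k)+(q+1)k = q+qk = q(1+k), which is composite (both factors ≥ 2). So xy^{q+1}z = a^{q(1+k)} ∉ L.
This contradicts the pumping lemma, so L is not regular.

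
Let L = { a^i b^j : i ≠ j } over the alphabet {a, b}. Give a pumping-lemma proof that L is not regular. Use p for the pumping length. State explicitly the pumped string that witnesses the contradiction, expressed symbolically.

a^{p+p!} b^{p+p!}

Suppose for contradiction that L is regular, and let p be the pumping length.
Choose w = a^p b^{p+p!}. Since p ≠ p+p!, w ∈ L; and |w| ≥ p.
Write w = xyz as guaranteed by the lemma, with |xy| ≤ p and |y| > 0.
Because |xy| ≤ p and w begins with p copies of a, we have y = a^k with 1 ≤ k ≤ p.
Since 1 ≤ k ≤ p, k divides p!; set t = 1 + p!/k. Then xy^t z has p + (p!/k)·k = p + p! copies of a. Now the a-count equals the b-count, so i ≠ j fails. So xy^t z = a^{p+p!} b^{p+p!} ∉ L.
This is a contradiction; hence L is not regular.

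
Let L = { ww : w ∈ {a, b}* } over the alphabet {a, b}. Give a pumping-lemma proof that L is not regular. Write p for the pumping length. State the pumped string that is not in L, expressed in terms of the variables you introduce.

Assume L is regular. Let p be the pumping length given by the pumping lemma.
Take w = a^p b^p a^p b^p = uu where u = a^pb^p; then w ∈ L and |w| = 4p ≥ p.
Write w = xyz as guaranteed by the lemma, with |xy| ≤ p and |y| > 0.
Since the first p symbols of w are all a's and |xy| ≤ p, y lies entirely in the leading a-block: y = a^k for some k with 1 ≤ k ≤ p.
Pump with i = 2: xy^2z = a^{p+k} b^p a^p b^p, of length 4p+k. Suppose this equals vv. The string starts with a and ends with b, so v does too; thus the boundary between the two copies of v is a b→a transition. There is exactly one such transition, at position 2p+k, so |v| = 2p+k and |vv| = 4p+2k ≠ 4p+k since k ≥ 1. So xy^2z ∉ L.
This is a contradiction; hence L is not regular.

a^{p+k} b^p a^p b^p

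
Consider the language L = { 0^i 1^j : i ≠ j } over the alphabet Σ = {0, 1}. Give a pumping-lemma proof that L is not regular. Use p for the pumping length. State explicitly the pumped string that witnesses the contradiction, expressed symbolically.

0^{p+p!} 1^{p+p!}

Toward a contradiction, assume L is regular with pumping length p.
Choose w = 0^p 1^{p+p!}. Since p ≠ p+p!, w ∈ L; and |w| ≥ p.
By the pumping lemma, w = xyz with |xy| ≤ p and |y| > 0.
Since the first p symbols of w are all 0's and |xy| ≤ p, y lies entirely in the leading 0-block: y = 0^k for some k with 1 ≤ k ≤ p.
Since 1 ≤ k ≤ p, k divides p!; set t = 1 + p!/k. Then xy^t z has p + (p!/k)·k = p + p! copies of 0. Now the 0-count equals the 1-count, so i ≠ j fails. So xy^t z = 0^{p+p!} 1^{p+p!} ∉ L.
This is a contradiction; hence L is not regular.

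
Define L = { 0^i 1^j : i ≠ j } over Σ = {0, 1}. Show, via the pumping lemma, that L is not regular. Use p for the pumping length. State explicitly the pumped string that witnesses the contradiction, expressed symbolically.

0^{p+p!} 1^{p+p!}

Assume L is regular. Let p be the pumping length given by the pumping lemma.
Choose w = 0^p 1^{p+p!}. Since p ≠ p+p!, w ∈ L; and |w| ≥ p.
By the pumping lemma, w = xyz with |xy| ≤ p and |y| ≥ 1.
Since the first p symbols of w are all 0's and |xy| ≤ p, y lies entirely in the leading 0-block: y = 0^k for some k with 1 ≤ k ≤ p.
Since 1 ≤ k ≤ p, k divides p!; set t = 1 + p!/k. Then xy^t z has p + (p!/k)·k = p + p! copies of 0. Now the 0-count equals the 1-count, so i ≠ j fails. So xy^t z = 0^{p+p!} 1^{p+p!} ∉ L.
Contradiction. Therefore L is not regular.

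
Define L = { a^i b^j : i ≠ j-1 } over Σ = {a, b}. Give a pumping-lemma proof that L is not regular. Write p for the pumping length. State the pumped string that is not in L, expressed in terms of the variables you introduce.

a^{p+p!} b^{p+p!+1}

Toward a contradiction, assume L is regular with pumping length p.
Choose w = a^p b^{p+p!+1}. Since p ≠ (p+p!+1)-1 = p+p!, w ∈ L; and |w| ≥ p.
Write w = xyz as guaranteed by the lemma, with |xy| ≤ p and y is nonempty.
Since the first p symbols of w are all a's and |xy| ≤ p, y lies entirely in the leading a-block: y = a^k for some k with 1 ≤ k ≤ p.
Since 1 ≤ k ≤ p, k divides p!; set t = 1 + p!/k. Then xy^t z has p + (p!/k)·k = p + p! copies of a. Now the a-count is p+p! and (b-count)-1 = (p+p!+1)-1 = p+p!, so i ≠ j-1 fails. So xy^t z = a^{p+p!} b^{p+p!+1} ∉ L.
This contradicts the pumping lemma, so L is not regular.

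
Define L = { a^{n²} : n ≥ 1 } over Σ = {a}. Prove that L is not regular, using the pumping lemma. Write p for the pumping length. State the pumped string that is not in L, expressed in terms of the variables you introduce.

a^{p²+k}

Assume L is regular. Let p be the pumping length given by the pumping lemma.
Take w = a^{p²} ∈ L with |w| = p² ≥ p.
Write w = xyz as guaranteed by the lemma, with |xy| ≤ p and |y| ≥ 1.
Then y = a^k for some k with 1 ≤ k ≤ p.
Pump with i = 2: xy^2z = a^{p²+k}. Since 1 ≤ k ≤ p, p² < p²+k ≤ p²+p < (p+1)², so p²+k lies strictly between consecutive squares and is not a perfect square. So xy^2z ∉ L.
This contradicts the pumping lemma, so L is not regular.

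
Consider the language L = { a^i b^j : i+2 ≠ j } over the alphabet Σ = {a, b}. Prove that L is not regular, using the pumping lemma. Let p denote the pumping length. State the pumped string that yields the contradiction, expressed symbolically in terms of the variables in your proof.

Assume L is regular; let p be its pumping constant.
Choose w = a^p b^{p+p!+2}. Since p ≠ (p+p!+2)-2 = p+p!, w ∈ L; and |w| ≥ p.
The pumping lemma gives a decomposition w = xyz where |xy| ≤ p and y is nonempty.
Because |xy| ≤ p and w begins with p copies of a, we have y = a^k with 1 ≤ k ≤ p.
Since 1 ≤ k ≤ p, k divides p!; set t = 1 + p!/k. Then xy^t z has p + (p!/k)·k = p + p! copies of a. Now the a-count is p+p! and (b-count)-2 = (p+p!+2)-2 = p+p!, so i+2 ≠ j fails. So xy^t z = a^{p+p!} b^{p+p!+2} ∉ L.
Contradiction. Therefore L is not regular.

a^{p+p!} b^{p+p!+2}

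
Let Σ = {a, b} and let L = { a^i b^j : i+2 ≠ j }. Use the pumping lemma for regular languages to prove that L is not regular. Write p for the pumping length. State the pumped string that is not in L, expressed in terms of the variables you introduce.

a^{p+p!} b^{p+p!+2}

Assume L is regular; let p be its pumping constant.
Choose w = a^p b^{p+p!+2}. Since p ≠ (p+p!+2)-2 = p+p!, w ∈ L; and |w| ≥ p.
The pumping lemma gives a decomposition w = xyz where |xy| ≤ p and |y| > 0.
The first p characters of w are a's, so xy (and hence y) consists only of a's. Write y = a^k, 1 ≤ k ≤ p.
Since 1 ≤ k ≤ p, k divides p!; set t = 1 + p!/k. Then xy^t z has p + (p!/k)·k = p + p! copies of a. Now the a-count is p+p! and (b-count)-2 = (p+p!+2)-2 = p+p!, so i+2 ≠ j fails. So xy^t z = a^{p+p!} b^{p+p!+2} ∉ L.
Contradiction. Therefore L is not regular.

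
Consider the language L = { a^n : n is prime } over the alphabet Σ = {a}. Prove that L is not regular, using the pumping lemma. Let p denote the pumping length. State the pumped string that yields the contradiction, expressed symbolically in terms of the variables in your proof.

Toward a contradiction, assume L is regular with pumping length p.
Let q be a prime with q ≥ p+2 (infinitely many primes exist), and take w = a^q ∈ L with |w| = q ≥ p.
The pumping lemma gives a decomposition w = xyz where |xy| ≤ p and |y| > 0.
Then y = a^k for some k with 1 ≤ k ≤ p.
Since 1 ≤ k ≤ p, |xz| = q-k. Pump with i = q+1: |xy^{q+1}z| = (q-k)+(q+1)k = q+qk = q(1+k), which is composite (both factors ≥ 2). So xy^{q+1}z = a^{q(1+k)} ∉ L.
This is a contradiction; hence L is not regular.

a^{q(1+k)}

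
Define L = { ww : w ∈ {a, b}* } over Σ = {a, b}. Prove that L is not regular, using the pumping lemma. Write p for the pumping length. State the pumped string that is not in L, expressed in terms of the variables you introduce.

a^{p+k} b^p a^p b^p

Toward a contradiction, assume L is regular with pumping length p.
Take w = a^p b^p a^p b^p = uu where u = a^pb^p; then w ∈ L and |w| = 4p ≥ p.
By the pumping lemma, w = xyz with |xy| ≤ p and |y| ≥ 1.
The first p characters of w are a's, so xy (and hence y) consists only of a's. Write y = a^k, 1 ≤ k ≤ p.
Pump with i = 2: xy^2z = a^{p+k} b^p a^p b^p, of length 4p+k. Suppose this equals vv. The string starts with a and ends with b, so v does too; thus the boundary between the two copies of v is a b→a transition. There is exactly one such transition, at position 2p+k, so |v| = 2p+k and |vv| = 4p+2k ≠ 4p+k since k ≥ 1. So xy^2z ∉ L.
This contradicts the pumping lemma, so L is not regular.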